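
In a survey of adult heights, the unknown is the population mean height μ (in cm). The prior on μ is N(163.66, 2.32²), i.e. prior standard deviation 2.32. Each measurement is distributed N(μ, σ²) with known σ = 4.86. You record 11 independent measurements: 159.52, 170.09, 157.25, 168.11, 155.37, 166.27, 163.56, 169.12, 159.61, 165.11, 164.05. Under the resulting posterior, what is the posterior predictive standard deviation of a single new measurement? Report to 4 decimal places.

5.0154

For Normal data with known variance σ², a Normal(μ₀, σ₀²) prior on μ is conjugate. Posterior precision = 1/σ₀² + n/σ²; posterior mean is the precision-weighted average of μ₀ and x̄.
σ₀² = 2.32² = 5.3824, σ² = 4.86² = 23.6196; σ² + n·σ₀² = 23.6196 + 11·5.3824 = 82.826.
Posterior precision = 1/σ₀² + n/σ² = 1/5.3824 + 11/23.6196 = (σ² + n·σ₀²)/(σ₀²σ²) = 82.826/(5.3824·23.6196); posterior variance σₙ² = σ₀²σ²/(σ² + n·σ₀²) = 5.3824·23.6196/82.826 = 1.534906.
Predictive variance for one new observation = σₙ² + σ² = 5.3824·23.6196/82.826 + 23.6196 = σ²·(σ₀² + 82.826)/82.826 = 23.6196·88.2084/82.826 = 25.154506; SD = √(23.6196·88.2084/82.826) = 5.0154.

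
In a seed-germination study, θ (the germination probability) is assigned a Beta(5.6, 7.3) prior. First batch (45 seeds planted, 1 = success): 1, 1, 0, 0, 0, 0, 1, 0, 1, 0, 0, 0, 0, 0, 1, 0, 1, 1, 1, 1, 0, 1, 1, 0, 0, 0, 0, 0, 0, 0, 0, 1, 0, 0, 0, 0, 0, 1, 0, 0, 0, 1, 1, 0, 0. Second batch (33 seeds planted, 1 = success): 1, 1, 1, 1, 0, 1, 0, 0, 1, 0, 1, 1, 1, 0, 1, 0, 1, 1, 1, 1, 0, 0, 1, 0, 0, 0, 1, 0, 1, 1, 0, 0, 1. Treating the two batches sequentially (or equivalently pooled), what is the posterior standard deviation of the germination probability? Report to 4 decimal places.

The Beta prior is conjugate to a Binomial/Bernoulli likelihood; the update adds successes to α and failures to β.
After batch 1: Beta(5.6+15, 7.3+30) = Beta(20.6, 37.3).
After batch 2: Beta(20.6+19, 37.3+14) = Beta(39.6, 51.3).
Var = αβ/((α+β)²(α+β+1)) = 39.6·51.3/(90.9²·91.9) = 0.00267528; SD = √0.00267528 = 0.0517.

0.0517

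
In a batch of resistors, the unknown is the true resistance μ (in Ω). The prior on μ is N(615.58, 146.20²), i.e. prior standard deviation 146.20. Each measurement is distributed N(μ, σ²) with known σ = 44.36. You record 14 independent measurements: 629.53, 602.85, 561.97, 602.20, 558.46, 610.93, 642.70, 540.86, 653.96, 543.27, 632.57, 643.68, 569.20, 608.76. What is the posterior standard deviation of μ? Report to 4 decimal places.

11.8169

For Normal data with known variance σ², a Normal(μ₀, σ₀²) prior on μ is conjugate. Posterior precision = 1/σ₀² + n/σ²; posterior mean is the precision-weighted average of μ₀ and x̄.
σ₀² = 146.20² = 21374.44, σ² = 44.36² = 1967.8096; σ² + n·σ₀² = 1967.8096 + 14·21374.44 = 301209.9696.
Posterior precision = 1/σ₀² + n/σ² = 1/21374.44 + 14/1967.8096 = (σ² + n·σ₀²)/(σ₀²σ²) = 301209.9696/(21374.44·1967.8096); posterior variance σₙ² = σ₀²σ²/(σ² + n·σ₀²) = 21374.44·1967.8096/301209.9696 = 139.639562.
Posterior SD = √σₙ² = √(21374.44·1967.8096/301209.9696) = 11.8169.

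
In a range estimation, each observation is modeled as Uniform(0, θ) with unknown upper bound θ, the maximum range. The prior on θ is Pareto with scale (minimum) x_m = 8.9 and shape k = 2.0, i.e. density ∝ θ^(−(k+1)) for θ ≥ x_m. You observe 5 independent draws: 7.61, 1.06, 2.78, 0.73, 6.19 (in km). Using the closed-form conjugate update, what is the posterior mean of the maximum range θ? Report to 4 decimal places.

A Pareto(scale x_m, shape k) prior on the upper bound θ of Uniform(0, θ) is conjugate: posterior is Pareto(max(x_m, max xᵢ), k + n).
Sample maximum = 7.61; prior scale x_m = 8.9 → posterior scale = max = 8.90.
Posterior shape = 2.0 + 5 = 7.0.
E[θ|data] = k·x_m/(k−1) = 7.0·8.90/6.0 = 10.3833.

10.3833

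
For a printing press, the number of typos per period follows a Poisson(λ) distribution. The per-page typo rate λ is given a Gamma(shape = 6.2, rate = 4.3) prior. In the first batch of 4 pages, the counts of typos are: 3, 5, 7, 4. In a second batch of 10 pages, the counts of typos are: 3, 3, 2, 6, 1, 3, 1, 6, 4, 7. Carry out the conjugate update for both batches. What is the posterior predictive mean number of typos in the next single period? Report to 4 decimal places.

3.3443

With a Gamma(shape α, rate β) prior, the Poisson likelihood is conjugate: the posterior is Gamma(α + ΣXᵢ, β + n).
Batch 1: sum of counts S = 19 over n = 4 pages.
After batch 1: Gamma(α+S, β+n) = Gamma(6.2+19, 4.3+4) = Gamma(25.2, 8.3).
Batch 2: sum of counts S = 36 over n = 10 pages.
After batch 2: Gamma(α+S, β+n) = Gamma(25.2+36, 8.3+10) = Gamma(61.2, 18.3).
The predictive distribution for one future period is NegBinom with mean α/β = 3.3443.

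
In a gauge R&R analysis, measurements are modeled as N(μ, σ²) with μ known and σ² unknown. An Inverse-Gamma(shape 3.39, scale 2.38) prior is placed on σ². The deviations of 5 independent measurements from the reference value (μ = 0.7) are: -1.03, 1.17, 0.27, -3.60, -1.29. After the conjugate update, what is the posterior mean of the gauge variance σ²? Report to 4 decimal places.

With known mean μ and an Inverse-Gamma(α, β) prior on σ², the Normal likelihood is conjugate: posterior is Inv-Gamma(α + n/2, β + Σ(xᵢ−μ)²/2).
Σ(xᵢ−μ)² = (-1.03)² + (1.17)² + (0.27)² + (-3.60)² + (-1.29)² = 17.1268.
Posterior: Inv-Gamma(3.39 + 5/2, 2.38 + 17.1268/2) = Inv-Gamma(5.89, 10.94340).
E[σ²|data] = β/(α−1) = 10.94340/4.89 = 2.2379.

2.2379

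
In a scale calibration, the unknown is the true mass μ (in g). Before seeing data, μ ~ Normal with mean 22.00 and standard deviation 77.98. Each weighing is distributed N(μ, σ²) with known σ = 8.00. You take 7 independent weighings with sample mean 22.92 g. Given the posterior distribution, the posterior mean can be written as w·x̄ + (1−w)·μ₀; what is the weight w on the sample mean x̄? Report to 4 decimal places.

0.9985

For Normal data with known variance σ², a Normal(μ₀, σ₀²) prior on μ is conjugate. Posterior precision = 1/σ₀² + n/σ²; posterior mean is the precision-weighted average of μ₀ and x̄.
σ₀² = 77.98² = 6080.8804, σ² = 8.00² = 64. Prior precision 1/σ₀² = 1/6080.8804; data precision n/σ² = 7/64.
w = (n/σ²)/(1/σ₀² + n/σ²) = n·σ₀²/(σ² + n·σ₀²) = 7·6080.8804/(64 + 7·6080.8804) = 42566.1628/42630.1628 = 0.9985.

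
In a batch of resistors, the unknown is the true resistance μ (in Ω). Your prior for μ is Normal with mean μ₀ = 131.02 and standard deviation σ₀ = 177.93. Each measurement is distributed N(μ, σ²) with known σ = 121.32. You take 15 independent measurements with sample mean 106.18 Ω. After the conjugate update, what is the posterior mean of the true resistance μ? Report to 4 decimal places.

106.9267

For Normal data with known variance σ², a Normal(μ₀, σ₀²) prior on μ is conjugate. Posterior precision = 1/σ₀² + n/σ²; posterior mean is the precision-weighted average of μ₀ and x̄.
n·x̄ = 15·106.18 = 1592.7.
σ₀² = 177.93² = 31659.0849, σ² = 121.32² = 14718.5424; σ² + n·σ₀² = 14718.5424 + 15·31659.0849 = 489604.8159.
Posterior mean = (μ₀/σ₀² + n·x̄/σ²)/(1/σ₀² + n/σ²) = (σ²·μ₀ + σ₀²·n·x̄)/(σ² + n·σ₀²) = (14718.5424·131.02 + 31659.0849·1592.7)/489604.8159 = 52351847.945478/489604.8159 = 106.9267.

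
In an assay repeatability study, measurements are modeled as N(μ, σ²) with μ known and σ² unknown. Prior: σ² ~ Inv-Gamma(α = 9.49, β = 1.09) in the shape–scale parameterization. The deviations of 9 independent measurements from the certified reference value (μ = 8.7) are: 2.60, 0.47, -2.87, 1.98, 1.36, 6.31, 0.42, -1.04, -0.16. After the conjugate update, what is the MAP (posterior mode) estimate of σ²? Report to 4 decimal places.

With known mean μ and an Inverse-Gamma(α, β) prior on σ², the Normal likelihood is conjugate: posterior is Inv-Gamma(α + n/2, β + Σ(xᵢ−μ)²/2).
Σ(xᵢ−μ)² = (2.60)² + (0.47)² + (-2.87)² + (1.98)² + (1.36)² + (6.31)² + (0.42)² + (-1.04)² + (-0.16)² = 62.0875.
Posterior: Inv-Gamma(9.49 + 9/2, 1.09 + 62.0875/2) = Inv-Gamma(13.99, 32.13375).
Mode = β/(α+1) = 32.13375/14.99 = 2.1437.

2.1437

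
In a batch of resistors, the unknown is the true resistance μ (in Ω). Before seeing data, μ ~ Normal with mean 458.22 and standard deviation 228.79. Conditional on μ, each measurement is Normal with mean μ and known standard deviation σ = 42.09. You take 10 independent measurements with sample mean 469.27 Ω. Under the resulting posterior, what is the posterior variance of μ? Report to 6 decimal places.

For Normal data with known variance σ², a Normal(μ₀, σ₀²) prior on μ is conjugate. Posterior precision = 1/σ₀² + n/σ²; posterior mean is the precision-weighted average of μ₀ and x̄.
σ₀² = 228.79² = 52344.8641, σ² = 42.09² = 1771.5681; σ² + n·σ₀² = 1771.5681 + 10·52344.8641 = 525220.2091.
Posterior precision = 1/σ₀² + n/σ² = 1/52344.8641 + 10/1771.5681 = (σ² + n·σ₀²)/(σ₀²σ²) = 525220.2091/(52344.8641·1771.5681); posterior variance σₙ² = σ₀²σ²/(σ² + n·σ₀²) = 52344.8641·1771.5681/525220.2091 = 176.559260.

176.559260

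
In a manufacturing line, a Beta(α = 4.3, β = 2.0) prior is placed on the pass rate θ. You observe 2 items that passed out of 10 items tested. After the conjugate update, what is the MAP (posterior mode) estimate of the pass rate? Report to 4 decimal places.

The Beta prior is conjugate to a Binomial/Bernoulli likelihood; the update adds successes to α and failures to β.
Posterior: Beta(α+k, β+n−k) = Beta(4.3+2, 2.0+8) = Beta(6.3, 10.0).
Mode of Beta(a,b) for a,b>1 is (a−1)/(a+b−2) = 5.3/14.3 = 0.3706.

0.3706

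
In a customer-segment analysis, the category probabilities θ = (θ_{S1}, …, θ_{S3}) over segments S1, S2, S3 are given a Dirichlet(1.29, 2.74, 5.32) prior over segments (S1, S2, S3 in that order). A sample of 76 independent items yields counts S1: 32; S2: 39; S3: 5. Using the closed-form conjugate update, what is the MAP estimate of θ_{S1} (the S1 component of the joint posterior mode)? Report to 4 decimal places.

0.3921

The Dirichlet prior is conjugate to the Multinomial likelihood: each posterior αⱼ = prior αⱼ + observed count nⱼ.
Posterior concentration: (33.29, 41.74, 10.32), total = 85.35.
Joint mode component: (α_{S1}−1)/(Σα−K) = 32.29/82.35 = 0.3921.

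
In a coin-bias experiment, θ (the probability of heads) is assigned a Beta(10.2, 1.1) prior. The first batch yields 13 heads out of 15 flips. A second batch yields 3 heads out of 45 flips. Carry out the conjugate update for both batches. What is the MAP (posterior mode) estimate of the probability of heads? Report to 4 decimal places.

0.3636

The Beta prior is conjugate to a Binomial/Bernoulli likelihood; the update adds successes to α and failures to β.
After batch 1: Beta(10.2+13, 1.1+2) = Beta(23.2, 3.1).
After batch 2: Beta(23.2+3, 3.1+42) = Beta(26.2, 45.1).
Mode of Beta(a,b) for a,b>1 is (a−1)/(a+b−2) = 25.2/69.3 = 0.3636.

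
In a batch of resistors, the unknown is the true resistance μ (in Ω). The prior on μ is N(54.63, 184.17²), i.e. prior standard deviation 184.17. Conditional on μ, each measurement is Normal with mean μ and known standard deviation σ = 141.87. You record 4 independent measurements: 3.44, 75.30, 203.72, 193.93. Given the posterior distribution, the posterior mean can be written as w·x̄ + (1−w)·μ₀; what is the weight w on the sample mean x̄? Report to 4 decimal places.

0.8708

For Normal data with known variance σ², a Normal(μ₀, σ₀²) prior on μ is conjugate. Posterior precision = 1/σ₀² + n/σ²; posterior mean is the precision-weighted average of μ₀ and x̄.
σ₀² = 184.17² = 33918.5889, σ² = 141.87² = 20127.0969. Prior precision 1/σ₀² = 1/33918.5889; data precision n/σ² = 4/20127.0969.
w = (n/σ²)/(1/σ₀² + n/σ²) = n·σ₀²/(σ² + n·σ₀²) = 4·33918.5889/(20127.0969 + 4·33918.5889) = 135674.3556/155801.4525 = 0.8708.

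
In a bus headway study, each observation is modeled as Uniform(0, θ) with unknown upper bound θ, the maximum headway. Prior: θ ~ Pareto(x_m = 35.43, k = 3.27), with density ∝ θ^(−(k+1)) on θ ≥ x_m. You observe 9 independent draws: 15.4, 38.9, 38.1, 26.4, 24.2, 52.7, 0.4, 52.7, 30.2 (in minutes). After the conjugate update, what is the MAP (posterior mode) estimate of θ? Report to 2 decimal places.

A Pareto(scale x_m, shape k) prior on the upper bound θ of Uniform(0, θ) is conjugate: posterior is Pareto(max(x_m, max xᵢ), k + n).
Sample maximum = 52.7; prior scale x_m = 35.43 → posterior scale = max = 52.70.
Posterior shape = 3.27 + 9 = 12.27.
The Pareto density is decreasing on [x_m, ∞), so the mode is x_m = 52.70.

52.70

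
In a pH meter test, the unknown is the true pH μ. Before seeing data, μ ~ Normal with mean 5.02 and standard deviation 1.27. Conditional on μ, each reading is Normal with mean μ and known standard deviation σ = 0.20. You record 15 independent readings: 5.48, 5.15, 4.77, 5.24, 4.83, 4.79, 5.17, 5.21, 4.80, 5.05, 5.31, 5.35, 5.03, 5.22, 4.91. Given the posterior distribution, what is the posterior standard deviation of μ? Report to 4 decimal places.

For Normal data with known variance σ², a Normal(μ₀, σ₀²) prior on μ is conjugate. Posterior precision = 1/σ₀² + n/σ²; posterior mean is the precision-weighted average of μ₀ and x̄.
σ₀² = 1.27² = 1.6129, σ² = 0.20² = 0.04; σ² + n·σ₀² = 0.04 + 15·1.6129 = 24.2335.
Posterior precision = 1/σ₀² + n/σ² = 1/1.6129 + 15/0.04 = (σ² + n·σ₀²)/(σ₀²σ²) = 24.2335/(1.6129·0.04); posterior variance σₙ² = σ₀²σ²/(σ² + n·σ₀²) = 1.6129·0.04/24.2335 = 0.002662.
Posterior SD = √σₙ² = √(1.6129·0.04/24.2335) = 0.0516.

0.0516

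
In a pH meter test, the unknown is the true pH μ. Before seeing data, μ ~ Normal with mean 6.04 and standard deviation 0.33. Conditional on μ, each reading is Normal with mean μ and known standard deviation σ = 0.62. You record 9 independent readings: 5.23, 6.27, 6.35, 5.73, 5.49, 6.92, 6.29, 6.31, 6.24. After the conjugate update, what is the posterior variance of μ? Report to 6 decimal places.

For Normal data with known variance σ², a Normal(μ₀, σ₀²) prior on μ is conjugate. Posterior precision = 1/σ₀² + n/σ²; posterior mean is the precision-weighted average of μ₀ and x̄.
σ₀² = 0.33² = 0.1089, σ² = 0.62² = 0.3844; σ² + n·σ₀² = 0.3844 + 9·0.1089 = 1.3645.
Posterior precision = 1/σ₀² + n/σ² = 1/0.1089 + 9/0.3844 = (σ² + n·σ₀²)/(σ₀²σ²) = 1.3645/(0.1089·0.3844); posterior variance σₙ² = σ₀²σ²/(σ² + n·σ₀²) = 0.1089·0.3844/1.3645 = 0.030679.

0.030679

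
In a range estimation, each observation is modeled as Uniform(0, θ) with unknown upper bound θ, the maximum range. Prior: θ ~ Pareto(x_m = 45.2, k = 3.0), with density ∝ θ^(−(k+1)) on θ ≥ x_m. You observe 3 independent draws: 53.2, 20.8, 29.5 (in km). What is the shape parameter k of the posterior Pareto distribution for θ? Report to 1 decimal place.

6.0

A Pareto(scale x_m, shape k) prior on the upper bound θ of Uniform(0, θ) is conjugate: posterior is Pareto(max(x_m, max xᵢ), k + n).
Sample maximum = 53.2; prior scale x_m = 45.2 → posterior scale = max = 53.2.
Posterior shape = 3.0 + 3 = 6.0.
Posterior shape k = 6.0.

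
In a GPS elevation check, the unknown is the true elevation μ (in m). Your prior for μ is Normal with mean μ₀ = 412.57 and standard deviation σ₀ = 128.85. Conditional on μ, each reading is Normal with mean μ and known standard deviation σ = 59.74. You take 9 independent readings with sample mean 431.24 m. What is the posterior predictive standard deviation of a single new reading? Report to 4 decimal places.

For Normal data with known variance σ², a Normal(μ₀, σ₀²) prior on μ is conjugate. Posterior precision = 1/σ₀² + n/σ²; posterior mean is the precision-weighted average of μ₀ and x̄.
σ₀² = 128.85² = 16602.3225, σ² = 59.74² = 3568.8676; σ² + n·σ₀² = 3568.8676 + 9·16602.3225 = 152989.7701.
Posterior precision = 1/σ₀² + n/σ² = 1/16602.3225 + 9/3568.8676 = (σ² + n·σ₀²)/(σ₀²σ²) = 152989.7701/(16602.3225·3568.8676); posterior variance σₙ² = σ₀²σ²/(σ² + n·σ₀²) = 16602.3225·3568.8676/152989.7701 = 387.290541.
Predictive variance for one new observation = σₙ² + σ² = 16602.3225·3568.8676/152989.7701 + 3568.8676 = σ²·(σ₀² + 152989.7701)/152989.7701 = 3568.8676·169592.0926/152989.7701 = 3956.158141; SD = √(3568.8676·169592.0926/152989.7701) = 62.8980.

62.8980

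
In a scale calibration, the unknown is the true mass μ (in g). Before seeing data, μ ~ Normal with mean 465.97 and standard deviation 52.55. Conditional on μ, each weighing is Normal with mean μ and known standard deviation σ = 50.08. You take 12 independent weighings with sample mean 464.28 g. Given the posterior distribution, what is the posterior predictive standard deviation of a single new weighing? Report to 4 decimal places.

For Normal data with known variance σ², a Normal(μ₀, σ₀²) prior on μ is conjugate. Posterior precision = 1/σ₀² + n/σ²; posterior mean is the precision-weighted average of μ₀ and x̄.
σ₀² = 52.55² = 2761.5025, σ² = 50.08² = 2508.0064; σ² + n·σ₀² = 2508.0064 + 12·2761.5025 = 35646.0364.
Posterior precision = 1/σ₀² + n/σ² = 1/2761.5025 + 12/2508.0064 = (σ² + n·σ₀²)/(σ₀²σ²) = 35646.0364/(2761.5025·2508.0064); posterior variance σₙ² = σ₀²σ²/(σ² + n·σ₀²) = 2761.5025·2508.0064/35646.0364 = 194.295541.
Predictive variance for one new observation = σₙ² + σ² = 2761.5025·2508.0064/35646.0364 + 2508.0064 = σ²·(σ₀² + 35646.0364)/35646.0364 = 2508.0064·38407.5389/35646.0364 = 2702.301941; SD = √(2508.0064·38407.5389/35646.0364) = 51.9837.

51.9837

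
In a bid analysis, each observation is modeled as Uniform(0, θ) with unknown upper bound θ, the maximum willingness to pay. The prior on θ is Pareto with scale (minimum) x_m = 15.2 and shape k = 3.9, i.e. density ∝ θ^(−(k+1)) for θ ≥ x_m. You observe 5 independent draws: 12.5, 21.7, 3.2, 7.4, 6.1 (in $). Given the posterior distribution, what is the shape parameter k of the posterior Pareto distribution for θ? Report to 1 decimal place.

8.9

A Pareto(scale x_m, shape k) prior on the upper bound θ of Uniform(0, θ) is conjugate: posterior is Pareto(max(x_m, max xᵢ), k + n).
Sample maximum = 21.7; prior scale x_m = 15.2 → posterior scale = max = 21.7.
Posterior shape = 3.9 + 5 = 8.9.
Posterior shape k = 8.9.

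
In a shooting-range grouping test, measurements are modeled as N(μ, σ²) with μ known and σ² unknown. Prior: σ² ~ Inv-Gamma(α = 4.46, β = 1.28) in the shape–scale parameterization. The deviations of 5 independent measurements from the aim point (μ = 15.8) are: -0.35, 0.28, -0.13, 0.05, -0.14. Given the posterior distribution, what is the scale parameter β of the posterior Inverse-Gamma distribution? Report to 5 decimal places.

1.39995

With known mean μ and an Inverse-Gamma(α, β) prior on σ², the Normal likelihood is conjugate: posterior is Inv-Gamma(α + n/2, β + Σ(xᵢ−μ)²/2).
Σ(xᵢ−μ)² = (-0.35)² + (0.28)² + (-0.13)² + (0.05)² + (-0.14)² = 0.2399.
Posterior: Inv-Gamma(4.46 + 5/2, 1.28 + 0.2399/2) = Inv-Gamma(6.96, 1.39995).
Posterior β = 1.39995.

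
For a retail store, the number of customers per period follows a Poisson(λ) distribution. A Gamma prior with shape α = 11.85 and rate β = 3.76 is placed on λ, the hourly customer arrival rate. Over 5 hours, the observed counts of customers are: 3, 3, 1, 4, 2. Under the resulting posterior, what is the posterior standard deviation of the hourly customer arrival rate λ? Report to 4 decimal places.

With a Gamma(shape α, rate β) prior, the Poisson likelihood is conjugate: the posterior is Gamma(α + ΣXᵢ, β + n).
Sum of counts S = 13 over n = 5 hours.
Posterior: Gamma(α+S, β+n) = Gamma(11.85+13, 3.76+5) = Gamma(24.85, 8.76).
SD = √α/β = √24.85/8.76 = 0.5691.

0.5691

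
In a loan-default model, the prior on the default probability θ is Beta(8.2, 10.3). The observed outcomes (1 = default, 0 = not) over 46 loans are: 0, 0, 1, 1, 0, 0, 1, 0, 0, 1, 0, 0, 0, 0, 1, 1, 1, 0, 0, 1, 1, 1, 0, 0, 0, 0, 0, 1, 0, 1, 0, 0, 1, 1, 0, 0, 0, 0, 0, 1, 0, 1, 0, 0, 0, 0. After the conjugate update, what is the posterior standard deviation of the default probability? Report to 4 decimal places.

The Beta prior is conjugate to a Binomial/Bernoulli likelihood; the update adds successes to α and failures to β.
Posterior: Beta(α+k, β+n−k) = Beta(8.2+16, 10.3+30) = Beta(24.2, 40.3).
Var = αβ/((α+β)²(α+β+1)) = 24.2·40.3/(64.5²·65.5) = 0.00357898; SD = √0.00357898 = 0.0598.

0.0598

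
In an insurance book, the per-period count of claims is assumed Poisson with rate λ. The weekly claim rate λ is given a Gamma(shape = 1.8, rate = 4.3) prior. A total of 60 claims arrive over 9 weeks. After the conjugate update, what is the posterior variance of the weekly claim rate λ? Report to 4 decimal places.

With a Gamma(shape α, rate β) prior, the Poisson likelihood is conjugate: the posterior is Gamma(α + ΣXᵢ, β + n).
Posterior: Gamma(α+S, β+n) = Gamma(1.8+60, 4.3+9) = Gamma(61.8, 13.3).
Var = α/β² = 61.8/13.3² = 0.3494.

0.3494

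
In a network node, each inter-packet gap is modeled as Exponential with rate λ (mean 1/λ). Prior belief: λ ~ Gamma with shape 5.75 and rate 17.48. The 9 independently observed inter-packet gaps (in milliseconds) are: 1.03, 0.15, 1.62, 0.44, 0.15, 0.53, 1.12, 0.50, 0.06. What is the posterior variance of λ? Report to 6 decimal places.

0.027690

With a Gamma(shape α, rate β) prior on the exponential rate λ, the posterior after n observations with total T = Σxᵢ is Gamma(α+n, β+T).
Sum of observations T = 5.60 milliseconds; n = 9.
Posterior: Gamma(5.75+9, 17.48+5.60) = Gamma(14.75, 23.08).
Var = α/β² = 0.027690.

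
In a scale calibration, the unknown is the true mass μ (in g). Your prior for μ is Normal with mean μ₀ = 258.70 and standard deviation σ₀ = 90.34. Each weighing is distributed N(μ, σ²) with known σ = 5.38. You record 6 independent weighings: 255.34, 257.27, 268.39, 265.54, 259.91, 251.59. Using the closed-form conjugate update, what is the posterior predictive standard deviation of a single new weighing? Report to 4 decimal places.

For Normal data with known variance σ², a Normal(μ₀, σ₀²) prior on μ is conjugate. Posterior precision = 1/σ₀² + n/σ²; posterior mean is the precision-weighted average of μ₀ and x̄.
σ₀² = 90.34² = 8161.3156, σ² = 5.38² = 28.9444; σ² + n·σ₀² = 28.9444 + 6·8161.3156 = 48996.838.
Posterior precision = 1/σ₀² + n/σ² = 1/8161.3156 + 6/28.9444 = (σ² + n·σ₀²)/(σ₀²σ²) = 48996.838/(8161.3156·28.9444); posterior variance σₙ² = σ₀²σ²/(σ² + n·σ₀²) = 8161.3156·28.9444/48996.838 = 4.821217.
Predictive variance for one new observation = σₙ² + σ² = 8161.3156·28.9444/48996.838 + 28.9444 = σ²·(σ₀² + 48996.838)/48996.838 = 28.9444·57158.1536/48996.838 = 33.765617; SD = √(28.9444·57158.1536/48996.838) = 5.8108.

5.8108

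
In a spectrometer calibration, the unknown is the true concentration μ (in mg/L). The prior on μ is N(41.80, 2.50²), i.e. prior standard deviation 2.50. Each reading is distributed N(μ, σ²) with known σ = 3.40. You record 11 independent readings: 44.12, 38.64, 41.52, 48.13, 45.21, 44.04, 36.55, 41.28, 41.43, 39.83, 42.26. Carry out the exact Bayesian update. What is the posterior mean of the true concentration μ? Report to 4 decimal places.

For Normal data with known variance σ², a Normal(μ₀, σ₀²) prior on μ is conjugate. Posterior precision = 1/σ₀² + n/σ²; posterior mean is the precision-weighted average of μ₀ and x̄.
Σxᵢ = 44.12 + 38.64 + 41.52 + 48.13 + 45.21 + 44.04 + 36.55 + 41.28 + 41.43 + 39.83 + 42.26 = 463.01, so n·x̄ = 463.01.
σ₀² = 2.50² = 6.25, σ² = 3.40² = 11.56; σ² + n·σ₀² = 11.56 + 11·6.25 = 80.31.
Posterior mean = (μ₀/σ₀² + n·x̄/σ²)/(1/σ₀² + n/σ²) = (σ²·μ₀ + σ₀²·n·x̄)/(σ² + n·σ₀²) = (11.56·41.80 + 6.25·463.01)/80.31 = 3377.0205/80.31 = 42.0498.

42.0498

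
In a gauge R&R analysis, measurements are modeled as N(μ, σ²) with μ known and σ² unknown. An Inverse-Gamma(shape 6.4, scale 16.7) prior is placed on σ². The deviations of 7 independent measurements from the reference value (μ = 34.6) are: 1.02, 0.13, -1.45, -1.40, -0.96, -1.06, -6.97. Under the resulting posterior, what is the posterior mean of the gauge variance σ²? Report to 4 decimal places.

5.0082

With known mean μ and an Inverse-Gamma(α, β) prior on σ², the Normal likelihood is conjugate: posterior is Inv-Gamma(α + n/2, β + Σ(xᵢ−μ)²/2).
Σ(xᵢ−μ)² = (1.02)² + (0.13)² + (-1.45)² + (-1.40)² + (-0.96)² + (-1.06)² + (-6.97)² = 55.7459.
Posterior: Inv-Gamma(6.4 + 7/2, 16.7 + 55.7459/2) = Inv-Gamma(9.90, 44.57295).
E[σ²|data] = β/(α−1) = 44.57295/8.90 = 5.0082.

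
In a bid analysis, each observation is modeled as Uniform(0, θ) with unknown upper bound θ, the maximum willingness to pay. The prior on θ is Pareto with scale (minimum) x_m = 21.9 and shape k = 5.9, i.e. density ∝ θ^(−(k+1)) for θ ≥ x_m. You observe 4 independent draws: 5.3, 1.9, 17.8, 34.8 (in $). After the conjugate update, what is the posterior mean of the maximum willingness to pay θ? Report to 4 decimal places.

A Pareto(scale x_m, shape k) prior on the upper bound θ of Uniform(0, θ) is conjugate: posterior is Pareto(max(x_m, max xᵢ), k + n).
Sample maximum = 34.8; prior scale x_m = 21.9 → posterior scale = max = 34.8.
Posterior shape = 5.9 + 4 = 9.9.
E[θ|data] = k·x_m/(k−1) = 9.9·34.8/8.9 = 38.7101.

38.7101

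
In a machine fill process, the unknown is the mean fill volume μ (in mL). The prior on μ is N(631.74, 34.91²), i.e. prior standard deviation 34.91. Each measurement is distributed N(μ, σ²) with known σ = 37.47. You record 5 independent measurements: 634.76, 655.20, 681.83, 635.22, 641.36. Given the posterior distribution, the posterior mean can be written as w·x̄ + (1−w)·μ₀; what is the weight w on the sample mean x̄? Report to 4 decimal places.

0.8127

For Normal data with known variance σ², a Normal(μ₀, σ₀²) prior on μ is conjugate. Posterior precision = 1/σ₀² + n/σ²; posterior mean is the precision-weighted average of μ₀ and x̄.
σ₀² = 34.91² = 1218.7081, σ² = 37.47² = 1404.0009. Prior precision 1/σ₀² = 1/1218.7081; data precision n/σ² = 5/1404.0009.
w = (n/σ²)/(1/σ₀² + n/σ²) = n·σ₀²/(σ² + n·σ₀²) = 5·1218.7081/(1404.0009 + 5·1218.7081) = 6093.5405/7497.5414 = 0.8127.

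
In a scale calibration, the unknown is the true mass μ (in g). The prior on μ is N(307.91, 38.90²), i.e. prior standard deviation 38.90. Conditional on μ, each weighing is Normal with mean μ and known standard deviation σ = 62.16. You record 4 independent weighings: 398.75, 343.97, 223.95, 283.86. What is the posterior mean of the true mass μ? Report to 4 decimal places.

310.7925

For Normal data with known variance σ², a Normal(μ₀, σ₀²) prior on μ is conjugate. Posterior precision = 1/σ₀² + n/σ²; posterior mean is the precision-weighted average of μ₀ and x̄.
Σxᵢ = 398.75 + 343.97 + 223.95 + 283.86 = 1250.53, so n·x̄ = 1250.53.
σ₀² = 38.90² = 1513.21, σ² = 62.16² = 3863.8656; σ² + n·σ₀² = 3863.8656 + 4·1513.21 = 9916.7056.
Posterior mean = (μ₀/σ₀² + n·x̄/σ²)/(1/σ₀² + n/σ²) = (σ²·μ₀ + σ₀²·n·x̄)/(σ² + n·σ₀²) = (3863.8656·307.91 + 1513.21·1250.53)/9916.7056 = 3082037.358196/9916.7056 = 310.7925.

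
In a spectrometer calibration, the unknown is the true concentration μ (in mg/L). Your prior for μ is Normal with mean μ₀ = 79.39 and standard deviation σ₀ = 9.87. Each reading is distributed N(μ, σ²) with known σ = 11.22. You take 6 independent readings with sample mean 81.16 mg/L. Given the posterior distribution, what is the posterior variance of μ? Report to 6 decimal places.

17.263280

For Normal data with known variance σ², a Normal(μ₀, σ₀²) prior on μ is conjugate. Posterior precision = 1/σ₀² + n/σ²; posterior mean is the precision-weighted average of μ₀ and x̄.
σ₀² = 9.87² = 97.4169, σ² = 11.22² = 125.8884; σ² + n·σ₀² = 125.8884 + 6·97.4169 = 710.3898.
Posterior precision = 1/σ₀² + n/σ² = 1/97.4169 + 6/125.8884 = (σ² + n·σ₀²)/(σ₀²σ²) = 710.3898/(97.4169·125.8884); posterior variance σₙ² = σ₀²σ²/(σ² + n·σ₀²) = 97.4169·125.8884/710.3898 = 17.263280.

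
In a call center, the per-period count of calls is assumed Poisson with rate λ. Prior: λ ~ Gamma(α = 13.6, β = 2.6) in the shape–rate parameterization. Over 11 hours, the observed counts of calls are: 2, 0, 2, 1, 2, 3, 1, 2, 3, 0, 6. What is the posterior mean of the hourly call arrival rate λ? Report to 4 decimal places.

2.6176

With a Gamma(shape α, rate β) prior, the Poisson likelihood is conjugate: the posterior is Gamma(α + ΣXᵢ, β + n).
Sum of counts S = 22 over n = 11 hours.
Posterior: Gamma(α+S, β+n) = Gamma(13.6+22, 2.6+11) = Gamma(35.6, 13.6).
Posterior mean = α/β = 35.6/13.6 = 2.6176.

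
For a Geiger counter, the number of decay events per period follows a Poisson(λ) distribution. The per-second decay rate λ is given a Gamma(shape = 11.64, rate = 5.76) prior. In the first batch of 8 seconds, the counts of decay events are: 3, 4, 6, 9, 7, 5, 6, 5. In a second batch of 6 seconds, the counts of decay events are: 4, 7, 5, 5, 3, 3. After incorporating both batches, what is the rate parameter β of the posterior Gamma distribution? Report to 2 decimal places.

19.76

With a Gamma(shape α, rate β) prior, the Poisson likelihood is conjugate: the posterior is Gamma(α + ΣXᵢ, β + n).
Batch 1: sum of counts S = 45 over n = 8 seconds.
After batch 1: Gamma(α+S, β+n) = Gamma(11.64+45, 5.76+8) = Gamma(56.64, 13.76).
Batch 2: sum of counts S = 27 over n = 6 seconds.
After batch 2: Gamma(α+S, β+n) = Gamma(56.64+27, 13.76+6) = Gamma(83.64, 19.76).
Posterior β = 19.76.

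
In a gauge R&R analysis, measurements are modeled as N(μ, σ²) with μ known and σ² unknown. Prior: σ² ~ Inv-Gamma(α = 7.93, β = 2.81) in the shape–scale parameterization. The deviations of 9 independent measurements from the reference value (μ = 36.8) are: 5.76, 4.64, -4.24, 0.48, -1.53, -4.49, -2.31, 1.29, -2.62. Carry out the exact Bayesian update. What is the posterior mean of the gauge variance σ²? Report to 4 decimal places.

5.0263

With known mean μ and an Inverse-Gamma(α, β) prior on σ², the Normal likelihood is conjugate: posterior is Inv-Gamma(α + n/2, β + Σ(xᵢ−μ)²/2).
Σ(xᵢ−μ)² = (5.76)² + (4.64)² + (-4.24)² + (0.48)² + (-1.53)² + (-4.49)² + (-2.31)² + (1.29)² + (-2.62)² = 109.2808.
Posterior: Inv-Gamma(7.93 + 9/2, 2.81 + 109.2808/2) = Inv-Gamma(12.43, 57.45040).
E[σ²|data] = β/(α−1) = 57.45040/11.43 = 5.0263.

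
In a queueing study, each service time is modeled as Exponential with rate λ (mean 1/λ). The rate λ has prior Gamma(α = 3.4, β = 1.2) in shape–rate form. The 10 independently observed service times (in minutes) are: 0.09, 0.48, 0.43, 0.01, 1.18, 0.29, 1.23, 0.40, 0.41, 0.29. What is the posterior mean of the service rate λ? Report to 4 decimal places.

2.2296

With a Gamma(shape α, rate β) prior on the exponential rate λ, the posterior after n observations with total T = Σxᵢ is Gamma(α+n, β+T).
Sum of observations T = 4.81 minutes; n = 10.
Posterior: Gamma(3.4+10, 1.2+4.81) = Gamma(13.4, 6.01).
Posterior mean of λ = α/β = 13.4/6.01 = 2.2296.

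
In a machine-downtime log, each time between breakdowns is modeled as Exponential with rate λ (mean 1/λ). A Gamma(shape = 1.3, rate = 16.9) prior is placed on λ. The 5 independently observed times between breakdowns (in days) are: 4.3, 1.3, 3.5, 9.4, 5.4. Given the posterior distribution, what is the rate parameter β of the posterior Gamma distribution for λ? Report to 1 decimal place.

With a Gamma(shape α, rate β) prior on the exponential rate λ, the posterior after n observations with total T = Σxᵢ is Gamma(α+n, β+T).
Sum of observations T = 23.9 days; n = 5.
Posterior: Gamma(1.3+5, 16.9+23.9) = Gamma(6.3, 40.8).
Posterior β = 40.8.

40.8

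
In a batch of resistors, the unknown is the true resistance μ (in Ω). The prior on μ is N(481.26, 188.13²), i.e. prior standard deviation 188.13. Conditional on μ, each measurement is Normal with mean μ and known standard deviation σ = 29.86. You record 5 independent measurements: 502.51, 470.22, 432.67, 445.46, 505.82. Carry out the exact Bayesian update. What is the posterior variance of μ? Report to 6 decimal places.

177.429955

For Normal data with known variance σ², a Normal(μ₀, σ₀²) prior on μ is conjugate. Posterior precision = 1/σ₀² + n/σ²; posterior mean is the precision-weighted average of μ₀ and x̄.
σ₀² = 188.13² = 35392.8969, σ² = 29.86² = 891.6196; σ² + n·σ₀² = 891.6196 + 5·35392.8969 = 177856.1041.
Posterior precision = 1/σ₀² + n/σ² = 1/35392.8969 + 5/891.6196 = (σ² + n·σ₀²)/(σ₀²σ²) = 177856.1041/(35392.8969·891.6196); posterior variance σₙ² = σ₀²σ²/(σ² + n·σ₀²) = 35392.8969·891.6196/177856.1041 = 177.429955.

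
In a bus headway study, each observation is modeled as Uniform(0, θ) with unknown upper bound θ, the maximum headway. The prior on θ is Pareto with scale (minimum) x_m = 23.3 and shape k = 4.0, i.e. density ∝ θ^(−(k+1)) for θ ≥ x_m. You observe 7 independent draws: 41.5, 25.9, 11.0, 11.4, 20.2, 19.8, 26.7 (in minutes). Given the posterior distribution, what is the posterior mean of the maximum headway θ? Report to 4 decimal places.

A Pareto(scale x_m, shape k) prior on the upper bound θ of Uniform(0, θ) is conjugate: posterior is Pareto(max(x_m, max xᵢ), k + n).
Sample maximum = 41.5; prior scale x_m = 23.3 → posterior scale = max = 41.5.
Posterior shape = 4.0 + 7 = 11.0.
E[θ|data] = k·x_m/(k−1) = 11.0·41.5/10.0 = 45.6500.

45.6500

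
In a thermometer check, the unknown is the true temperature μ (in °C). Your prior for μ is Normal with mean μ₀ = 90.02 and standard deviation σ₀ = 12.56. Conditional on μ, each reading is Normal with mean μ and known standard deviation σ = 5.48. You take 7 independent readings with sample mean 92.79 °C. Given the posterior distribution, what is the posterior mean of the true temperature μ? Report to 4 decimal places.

For Normal data with known variance σ², a Normal(μ₀, σ₀²) prior on μ is conjugate. Posterior precision = 1/σ₀² + n/σ²; posterior mean is the precision-weighted average of μ₀ and x̄.
n·x̄ = 7·92.79 = 649.53.
σ₀² = 12.56² = 157.7536, σ² = 5.48² = 30.0304; σ² + n·σ₀² = 30.0304 + 7·157.7536 = 1134.3056.
Posterior mean = (μ₀/σ₀² + n·x̄/σ²)/(1/σ₀² + n/σ²) = (σ²·μ₀ + σ₀²·n·x̄)/(σ² + n·σ₀²) = (30.0304·90.02 + 157.7536·649.53)/1134.3056 = 105169.032416/1134.3056 = 92.7167.

92.7167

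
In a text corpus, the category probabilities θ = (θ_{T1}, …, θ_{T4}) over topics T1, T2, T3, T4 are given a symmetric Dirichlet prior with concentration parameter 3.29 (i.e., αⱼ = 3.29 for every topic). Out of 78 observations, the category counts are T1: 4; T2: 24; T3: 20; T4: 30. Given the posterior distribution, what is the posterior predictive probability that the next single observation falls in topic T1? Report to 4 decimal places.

0.0800

The Dirichlet prior is conjugate to the Multinomial likelihood: each posterior αⱼ = prior αⱼ + observed count nⱼ.
Posterior concentration: (7.29, 27.29, 23.29, 33.29), total = 91.16.
P(next = T1 | data) = α_{T1}/Σα = 0.0800.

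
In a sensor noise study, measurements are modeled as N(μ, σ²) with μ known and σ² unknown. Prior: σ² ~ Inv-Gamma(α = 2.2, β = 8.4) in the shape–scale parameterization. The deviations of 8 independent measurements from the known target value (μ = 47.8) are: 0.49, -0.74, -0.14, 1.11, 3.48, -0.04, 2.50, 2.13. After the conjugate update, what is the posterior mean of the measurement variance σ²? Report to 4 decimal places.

With known mean μ and an Inverse-Gamma(α, β) prior on σ², the Normal likelihood is conjugate: posterior is Inv-Gamma(α + n/2, β + Σ(xᵢ−μ)²/2).
Σ(xᵢ−μ)² = (0.49)² + (-0.74)² + (-0.14)² + (1.11)² + (3.48)² + (-0.04)² + (2.50)² + (2.13)² = 24.9383.
Posterior: Inv-Gamma(2.2 + 8/2, 8.4 + 24.9383/2) = Inv-Gamma(6.20, 20.86915).
E[σ²|data] = β/(α−1) = 20.86915/5.20 = 4.0133.

4.0133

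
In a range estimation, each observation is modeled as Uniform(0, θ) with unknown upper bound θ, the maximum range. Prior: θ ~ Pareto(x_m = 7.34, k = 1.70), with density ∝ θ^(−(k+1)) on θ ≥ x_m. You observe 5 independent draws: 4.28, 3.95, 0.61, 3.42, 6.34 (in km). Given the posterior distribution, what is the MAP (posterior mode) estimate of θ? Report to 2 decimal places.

7.34

A Pareto(scale x_m, shape k) prior on the upper bound θ of Uniform(0, θ) is conjugate: posterior is Pareto(max(x_m, max xᵢ), k + n).
Sample maximum = 6.34; prior scale x_m = 7.34 → posterior scale = max = 7.34.
Posterior shape = 1.70 + 5 = 6.70.
The Pareto density is decreasing on [x_m, ∞), so the mode is x_m = 7.34.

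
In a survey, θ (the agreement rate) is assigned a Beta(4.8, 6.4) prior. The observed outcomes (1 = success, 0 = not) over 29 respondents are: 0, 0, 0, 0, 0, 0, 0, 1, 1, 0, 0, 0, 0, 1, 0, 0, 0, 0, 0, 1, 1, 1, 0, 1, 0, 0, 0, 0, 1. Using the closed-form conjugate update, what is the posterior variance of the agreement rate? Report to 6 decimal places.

0.005268

The Beta prior is conjugate to a Binomial/Bernoulli likelihood; the update adds successes to α and failures to β.
Posterior: Beta(α+k, β+n−k) = Beta(4.8+8, 6.4+21) = Beta(12.8, 27.4).
Var = αβ/((α+β)²(α+β+1)) = 12.8·27.4/(40.2²·41.2) = 0.005268.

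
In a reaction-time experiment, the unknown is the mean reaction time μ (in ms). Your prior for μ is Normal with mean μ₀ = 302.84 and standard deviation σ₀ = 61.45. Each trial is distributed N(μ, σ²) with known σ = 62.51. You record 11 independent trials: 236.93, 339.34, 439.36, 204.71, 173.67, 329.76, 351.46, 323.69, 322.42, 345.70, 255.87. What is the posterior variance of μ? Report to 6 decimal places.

324.683503

For Normal data with known variance σ², a Normal(μ₀, σ₀²) prior on μ is conjugate. Posterior precision = 1/σ₀² + n/σ²; posterior mean is the precision-weighted average of μ₀ and x̄.
σ₀² = 61.45² = 3776.1025, σ² = 62.51² = 3907.5001; σ² + n·σ₀² = 3907.5001 + 11·3776.1025 = 45444.6276.
Posterior precision = 1/σ₀² + n/σ² = 1/3776.1025 + 11/3907.5001 = (σ² + n·σ₀²)/(σ₀²σ²) = 45444.6276/(3776.1025·3907.5001); posterior variance σₙ² = σ₀²σ²/(σ² + n·σ₀²) = 3776.1025·3907.5001/45444.6276 = 324.683503.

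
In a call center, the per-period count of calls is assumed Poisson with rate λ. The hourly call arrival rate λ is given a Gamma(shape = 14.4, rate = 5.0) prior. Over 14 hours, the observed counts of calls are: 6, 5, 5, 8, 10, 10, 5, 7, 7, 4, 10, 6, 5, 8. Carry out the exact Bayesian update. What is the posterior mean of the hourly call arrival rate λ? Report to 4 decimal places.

With a Gamma(shape α, rate β) prior, the Poisson likelihood is conjugate: the posterior is Gamma(α + ΣXᵢ, β + n).
Sum of counts S = 96 over n = 14 hours.
Posterior: Gamma(α+S, β+n) = Gamma(14.4+96, 5.0+14) = Gamma(110.4, 19.0).
Posterior mean = α/β = 110.4/19.0 = 5.8105.

5.8105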